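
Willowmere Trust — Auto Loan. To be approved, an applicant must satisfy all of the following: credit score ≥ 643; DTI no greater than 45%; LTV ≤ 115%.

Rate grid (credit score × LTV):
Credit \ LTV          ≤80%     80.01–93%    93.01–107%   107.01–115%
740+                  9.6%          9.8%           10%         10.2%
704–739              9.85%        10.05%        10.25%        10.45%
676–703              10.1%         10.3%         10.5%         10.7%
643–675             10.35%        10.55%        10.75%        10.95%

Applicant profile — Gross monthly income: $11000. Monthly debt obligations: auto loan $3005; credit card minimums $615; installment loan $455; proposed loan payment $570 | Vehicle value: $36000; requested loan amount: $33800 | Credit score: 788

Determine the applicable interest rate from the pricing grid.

10%

Credit score 788 ≥ 643; Total monthly debts = (3,005 + 615 + 455 + 570) = 4,645. DTI = 4,645/11,000 = 42.2% ≤ 45%
LTV: 33,800 ÷ 36,000 = 93.9%, within 115% cap
Credit 788 → row 740+; LTV 93.9% → column 93.01–107%. Grid cell → 10%.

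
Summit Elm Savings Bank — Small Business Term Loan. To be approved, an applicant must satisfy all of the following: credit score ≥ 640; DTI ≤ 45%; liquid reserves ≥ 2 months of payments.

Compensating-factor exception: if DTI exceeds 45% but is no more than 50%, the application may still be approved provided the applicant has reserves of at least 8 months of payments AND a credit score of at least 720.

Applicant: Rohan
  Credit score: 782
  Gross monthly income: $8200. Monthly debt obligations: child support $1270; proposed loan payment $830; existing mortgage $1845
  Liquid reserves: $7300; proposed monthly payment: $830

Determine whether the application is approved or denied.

Approved

Credit score 782 ≥ 640 (meets base)
Total debts = (1,270 + 830 + 1,845) = 3,945. DTI: 3,945 ÷ 8,200 = 48.1%, over the 45% base limit.
Reserves = 7,300/830 = 8.8 months ≥ 2
48.1% falls in the override range (45%–50%), so the compensating-factor test applies.
Reserves 8.8 ≥ 8 months; credit score 782 ≥ 720.
Both compensating conditions met → exception applies.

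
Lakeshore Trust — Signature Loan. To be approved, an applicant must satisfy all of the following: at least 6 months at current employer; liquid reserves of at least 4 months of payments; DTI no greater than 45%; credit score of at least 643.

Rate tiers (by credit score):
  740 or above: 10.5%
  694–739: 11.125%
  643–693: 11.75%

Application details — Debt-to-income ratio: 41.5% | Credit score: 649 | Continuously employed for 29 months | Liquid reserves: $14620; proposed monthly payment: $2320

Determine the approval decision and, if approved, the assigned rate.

Credit score 649 ≥ 643 (meets minimum)
Employment 29 ≥ 6 months
Debt-to-income 41.5% vs 45% cap — pass
Reserves: 14,620 ÷ 2,320 = 6.3 months (meets 4-month minimum)
All requirements met. Score 649 falls in the 643–693 tier → 11.75%.

Approved at 11.75%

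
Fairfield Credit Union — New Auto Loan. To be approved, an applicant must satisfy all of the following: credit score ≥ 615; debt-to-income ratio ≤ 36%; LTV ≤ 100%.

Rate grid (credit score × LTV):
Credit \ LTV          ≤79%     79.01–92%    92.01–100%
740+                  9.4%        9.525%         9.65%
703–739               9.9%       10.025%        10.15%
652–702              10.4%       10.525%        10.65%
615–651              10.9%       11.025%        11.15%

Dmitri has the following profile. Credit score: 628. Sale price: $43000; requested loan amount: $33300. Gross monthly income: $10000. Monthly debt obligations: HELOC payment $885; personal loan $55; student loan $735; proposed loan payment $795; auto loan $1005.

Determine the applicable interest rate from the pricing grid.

10.9%

Credit score 628 ≥ 615; Total monthly debts = (885 + 55 + 735 + 795 + 1,005) = 3,475. Debt-to-income = 3,475/10,000 = 34.8% — meets 36% limit
LTV = 33,300/43,000 = 77.4% ≤ 100%
Credit 628 → row 615–651; LTV 77.4% → column ≤79%. Grid cell → 10.9%.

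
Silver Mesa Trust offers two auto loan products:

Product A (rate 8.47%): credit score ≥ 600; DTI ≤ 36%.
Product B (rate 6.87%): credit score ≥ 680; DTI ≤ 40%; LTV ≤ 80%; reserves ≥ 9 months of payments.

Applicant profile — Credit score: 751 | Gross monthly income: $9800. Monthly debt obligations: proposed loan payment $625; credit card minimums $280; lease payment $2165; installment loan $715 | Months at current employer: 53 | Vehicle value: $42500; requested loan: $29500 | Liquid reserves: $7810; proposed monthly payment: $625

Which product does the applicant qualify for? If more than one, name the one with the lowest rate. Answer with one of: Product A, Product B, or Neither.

Total debts = (625 + 280 + 2,165 + 715) = 3,785; DTI = 3,785/9,800 = 38.6%.
LTV = 29,500/42,500 = 69.4%.
Reserves = 7,810/625 = 12.5 months.
Product A: score 751 ≥ 600; DTI 38.6% > 36% → does not qualify.
Product B: score 751 ≥ 680; DTI 38.6% ≤ 40%; LTV 69.4% ≤ 80%; reserves 12.5 ≥ 9 mo → qualifies.

Product B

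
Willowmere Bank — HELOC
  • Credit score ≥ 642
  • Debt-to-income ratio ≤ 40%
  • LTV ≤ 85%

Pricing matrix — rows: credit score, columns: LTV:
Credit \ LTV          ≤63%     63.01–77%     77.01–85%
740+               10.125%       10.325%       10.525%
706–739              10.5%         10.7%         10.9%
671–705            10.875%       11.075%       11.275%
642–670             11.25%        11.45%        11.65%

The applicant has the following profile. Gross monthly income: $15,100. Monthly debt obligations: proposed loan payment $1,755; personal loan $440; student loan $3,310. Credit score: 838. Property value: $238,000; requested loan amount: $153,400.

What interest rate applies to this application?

10.325%

Credit score 838 ≥ 642; Total monthly debts = (1,755 + 440 + 3,310) = 5,505. DTI = 5,505/15,100 = 36.5% ≤ 40%
LTV = 153,400/238,000 = 64.5% ≤ 85%
Score 838 is in the 740+ band; LTV 64.5% is in the 63.01–77% band → 10.325%.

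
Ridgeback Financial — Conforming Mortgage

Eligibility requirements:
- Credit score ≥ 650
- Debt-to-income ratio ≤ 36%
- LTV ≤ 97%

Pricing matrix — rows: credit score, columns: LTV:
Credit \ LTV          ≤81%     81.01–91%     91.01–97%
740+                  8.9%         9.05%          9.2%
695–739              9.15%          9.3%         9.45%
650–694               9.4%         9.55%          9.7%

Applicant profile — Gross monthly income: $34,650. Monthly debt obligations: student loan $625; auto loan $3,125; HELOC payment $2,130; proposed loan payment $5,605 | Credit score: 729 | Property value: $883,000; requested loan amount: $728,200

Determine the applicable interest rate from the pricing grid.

Credit score 729 ≥ 650; Total monthly debts = (625 + 3,125 + 2,130 + 5,605) = 11,485. DTI: 11,485 ÷ 34,650 = 33.1%, within the 36% cap
LTV = 728,200/883,000 = 82.5% ≤ 97%
Score 729 is in the 695–739 band; LTV 82.5% is in the 81.01–91% band → 9.3%.

9.3%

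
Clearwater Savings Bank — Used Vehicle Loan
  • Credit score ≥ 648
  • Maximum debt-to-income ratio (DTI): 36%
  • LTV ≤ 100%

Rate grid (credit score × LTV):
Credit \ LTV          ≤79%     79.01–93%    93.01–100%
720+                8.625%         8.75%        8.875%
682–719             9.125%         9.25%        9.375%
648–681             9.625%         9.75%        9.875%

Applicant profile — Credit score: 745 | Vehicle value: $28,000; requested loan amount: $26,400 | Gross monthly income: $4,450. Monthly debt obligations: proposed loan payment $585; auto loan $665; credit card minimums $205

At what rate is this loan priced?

8.875%

Credit score 745 ≥ 648; Total monthly debts = (585 + 665 + 205) = 1,455. Debt-to-income = 1,455/4,450 = 32.7% — meets 36% limit
Loan-to-value = 26,400/28,000 = 94.3% — pass (100% max)
Credit 745 → row 720+; LTV 94.3% → column 93.01–100%. Grid cell → 8.875%.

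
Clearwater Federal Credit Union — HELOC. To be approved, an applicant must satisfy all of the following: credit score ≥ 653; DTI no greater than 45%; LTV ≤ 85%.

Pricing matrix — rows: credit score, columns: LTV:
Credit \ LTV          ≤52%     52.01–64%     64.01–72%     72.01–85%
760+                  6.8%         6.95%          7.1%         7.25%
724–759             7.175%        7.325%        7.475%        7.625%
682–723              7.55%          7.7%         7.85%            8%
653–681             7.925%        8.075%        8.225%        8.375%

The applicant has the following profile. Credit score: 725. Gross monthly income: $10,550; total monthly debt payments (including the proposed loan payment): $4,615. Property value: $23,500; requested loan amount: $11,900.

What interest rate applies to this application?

7.175%

Credit score 725 ≥ 653; DTI = 4,615/10,550 = 43.7% ≤ 45%
LTV: 11,900 ÷ 23,500 = 50.6%, within 85% cap
Credit 725 → row 724–759; LTV 50.6% → column ≤52%. Grid cell → 7.175%.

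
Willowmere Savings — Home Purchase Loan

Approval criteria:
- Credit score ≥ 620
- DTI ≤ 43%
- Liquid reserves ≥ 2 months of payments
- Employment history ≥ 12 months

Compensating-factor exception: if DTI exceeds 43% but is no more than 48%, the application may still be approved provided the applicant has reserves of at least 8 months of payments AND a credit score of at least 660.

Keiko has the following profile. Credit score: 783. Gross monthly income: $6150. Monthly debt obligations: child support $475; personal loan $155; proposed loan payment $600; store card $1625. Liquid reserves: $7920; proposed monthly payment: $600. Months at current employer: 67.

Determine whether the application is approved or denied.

Credit score 783 ≥ 620 (meets base)
Total debts = (475 + 155 + 600 + 1,625) = 2,855. DTI = 2,855/6,150 = 46.4% > 43% — standard DTI limit exceeded.
Reserves: 7,920 ÷ 600 = 13.2 months (meets 2-month minimum)
Employment 67 ≥ 12 months
DTI 46.4% is within the 43%–48% exception band; checking compensating factors.
Reserves 13.2 ≥ 8 months; credit score 783 ≥ 660.
Both compensating conditions met → exception applies.

Approved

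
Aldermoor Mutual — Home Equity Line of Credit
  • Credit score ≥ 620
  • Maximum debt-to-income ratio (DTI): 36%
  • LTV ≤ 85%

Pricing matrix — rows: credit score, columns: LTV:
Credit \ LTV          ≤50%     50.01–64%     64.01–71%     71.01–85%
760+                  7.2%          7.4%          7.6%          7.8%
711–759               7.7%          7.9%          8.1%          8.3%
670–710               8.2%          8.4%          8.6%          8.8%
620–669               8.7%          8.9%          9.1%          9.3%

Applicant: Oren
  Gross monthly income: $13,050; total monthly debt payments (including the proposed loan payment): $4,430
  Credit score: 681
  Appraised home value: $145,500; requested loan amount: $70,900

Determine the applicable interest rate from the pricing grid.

Credit score 681 ≥ 620; DTI = 4,430/13,050 = 33.9% ≤ 36%
LTV: 70,900 ÷ 145,500 = 48.7%, within 85% cap
Credit 681 → row 670–710; LTV 48.7% → column ≤50%. Grid cell → 8.2%.

8.2%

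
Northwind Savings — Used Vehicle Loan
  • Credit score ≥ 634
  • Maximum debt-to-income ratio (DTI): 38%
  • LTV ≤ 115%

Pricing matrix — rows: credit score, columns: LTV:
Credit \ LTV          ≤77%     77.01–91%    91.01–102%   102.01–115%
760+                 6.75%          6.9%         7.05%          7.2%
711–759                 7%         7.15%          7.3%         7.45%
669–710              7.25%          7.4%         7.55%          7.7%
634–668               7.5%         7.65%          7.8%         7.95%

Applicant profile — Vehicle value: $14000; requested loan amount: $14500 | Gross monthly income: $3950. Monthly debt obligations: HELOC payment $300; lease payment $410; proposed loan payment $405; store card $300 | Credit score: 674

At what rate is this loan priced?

7.7%

Credit score 674 ≥ 634; Total monthly debts = (300 + 410 + 405 + 300) = 1,415. DTI: 1,415 ÷ 3,950 = 35.8%, within the 38% cap
LTV = 14,500/14,000 = 103.6% ≤ 115%
Row: 674 falls in 669–710. Column: 103.6% falls in 102.01–115%. Rate = 7.7%.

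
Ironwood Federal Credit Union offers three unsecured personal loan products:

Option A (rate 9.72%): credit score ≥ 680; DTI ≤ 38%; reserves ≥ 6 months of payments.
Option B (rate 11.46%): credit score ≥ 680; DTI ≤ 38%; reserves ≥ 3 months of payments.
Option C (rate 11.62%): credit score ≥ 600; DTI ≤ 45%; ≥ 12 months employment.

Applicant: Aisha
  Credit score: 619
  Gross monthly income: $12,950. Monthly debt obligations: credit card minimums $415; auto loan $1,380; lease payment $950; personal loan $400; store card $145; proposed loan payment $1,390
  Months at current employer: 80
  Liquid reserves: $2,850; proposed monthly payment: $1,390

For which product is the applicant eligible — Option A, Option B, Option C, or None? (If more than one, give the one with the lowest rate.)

Option C

Total debts = (415 + 1,380 + 950 + 400 + 145 + 1,390) = 4,680; DTI = 4,680/12,950 = 36.1%.
Reserves = 2,850/1,390 = 2.1 months.
Option A: score 619 < 680; DTI 36.1% ≤ 38%; reserves 2.1 < 6 mo → does not qualify.
Option B: score 619 < 680; DTI 36.1% ≤ 38%; reserves 2.1 < 3 mo → does not qualify.
Option C: score 619 ≥ 600; DTI 36.1% ≤ 45%; employment 80 ≥ 12 mo → qualifies.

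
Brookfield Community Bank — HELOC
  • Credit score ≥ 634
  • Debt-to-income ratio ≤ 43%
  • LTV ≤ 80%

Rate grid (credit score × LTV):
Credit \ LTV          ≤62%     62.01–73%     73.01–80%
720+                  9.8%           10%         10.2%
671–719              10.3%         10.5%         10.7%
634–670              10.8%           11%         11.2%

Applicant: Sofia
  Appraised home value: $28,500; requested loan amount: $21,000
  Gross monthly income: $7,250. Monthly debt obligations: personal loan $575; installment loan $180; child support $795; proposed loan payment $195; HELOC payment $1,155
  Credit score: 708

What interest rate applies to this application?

10.7%

Credit score 708 ≥ 634; Total monthly debts = (575 + 180 + 795 + 195 + 1,155) = 2,900. DTI = 2,900/7,250 = 40% ≤ 43%
Loan-to-value = 21,000/28,500 = 73.7% — pass (80% max)
Score 708 is in the 671–719 band; LTV 73.7% is in the 73.01–80% band → 10.7%.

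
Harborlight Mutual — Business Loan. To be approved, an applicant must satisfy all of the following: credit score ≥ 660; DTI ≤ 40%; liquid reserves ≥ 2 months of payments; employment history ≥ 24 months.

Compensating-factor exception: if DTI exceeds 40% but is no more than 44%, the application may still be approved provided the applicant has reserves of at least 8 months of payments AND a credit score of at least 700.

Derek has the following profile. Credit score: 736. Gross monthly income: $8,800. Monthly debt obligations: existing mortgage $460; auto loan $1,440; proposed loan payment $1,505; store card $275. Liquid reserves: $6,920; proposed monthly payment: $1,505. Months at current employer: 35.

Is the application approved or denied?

Credit score 736 ≥ 660 (meets base)
Total debts = (460 + 1,440 + 1,505 + 275) = 3,680. DTI: 3,680 ÷ 8,800 = 41.8%, over the 40% base limit.
Reserves = 6,920/1,505 = 4.6 months ≥ 2
Employment 35 ≥ 24 months
DTI 41.8% is within the 40%–44% exception band; checking compensating factors.
Override check — reserves: 4.6 mo (short of 8); score: 736 (ok).
Override conditions not both satisfied; exception does not apply.

Denied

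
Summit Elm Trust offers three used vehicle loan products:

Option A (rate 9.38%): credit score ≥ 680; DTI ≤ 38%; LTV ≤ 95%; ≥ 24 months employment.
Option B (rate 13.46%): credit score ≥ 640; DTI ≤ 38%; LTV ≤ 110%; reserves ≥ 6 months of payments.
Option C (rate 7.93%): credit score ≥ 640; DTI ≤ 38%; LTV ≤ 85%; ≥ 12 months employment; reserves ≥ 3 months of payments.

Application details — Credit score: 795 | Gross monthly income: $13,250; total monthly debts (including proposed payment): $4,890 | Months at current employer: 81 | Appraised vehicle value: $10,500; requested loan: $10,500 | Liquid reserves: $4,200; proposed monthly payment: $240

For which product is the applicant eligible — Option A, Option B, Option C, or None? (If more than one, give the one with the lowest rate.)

Option B

DTI = 4,890/13,250 = 36.9%.
LTV = 10,500/10,500 = 100%.
Reserves = 4,200/240 = 17.5 months.
Option A: score 795 ≥ 680; DTI 36.9% ≤ 38%; LTV 100% > 95%; employment 81 ≥ 24 mo → does not qualify.
Option B: score 795 ≥ 640; DTI 36.9% ≤ 38%; LTV 100% ≤ 110%; reserves 17.5 ≥ 6 mo → qualifies.
Option C: score 795 ≥ 640; DTI 36.9% ≤ 38%; LTV 100% > 85%; employment 81 ≥ 12 mo; reserves 17.5 ≥ 3 mo → does not qualify.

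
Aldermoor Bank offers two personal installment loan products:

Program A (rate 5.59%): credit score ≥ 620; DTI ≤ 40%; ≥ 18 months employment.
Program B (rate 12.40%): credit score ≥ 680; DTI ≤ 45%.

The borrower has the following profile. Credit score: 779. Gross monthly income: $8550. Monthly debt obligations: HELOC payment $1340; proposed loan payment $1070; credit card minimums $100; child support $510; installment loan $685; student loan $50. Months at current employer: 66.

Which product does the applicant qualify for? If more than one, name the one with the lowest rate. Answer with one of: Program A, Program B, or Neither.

Total debts = (1,340 + 1,070 + 100 + 510 + 685 + 50) = 3,755; DTI = 3,755/8,550 = 43.9%.
Program A: score 779 ≥ 620; DTI 43.9% > 40%; employment 66 ≥ 18 mo → does not qualify.
Program B: score 779 ≥ 680; DTI 43.9% ≤ 45% → qualifies.

Program B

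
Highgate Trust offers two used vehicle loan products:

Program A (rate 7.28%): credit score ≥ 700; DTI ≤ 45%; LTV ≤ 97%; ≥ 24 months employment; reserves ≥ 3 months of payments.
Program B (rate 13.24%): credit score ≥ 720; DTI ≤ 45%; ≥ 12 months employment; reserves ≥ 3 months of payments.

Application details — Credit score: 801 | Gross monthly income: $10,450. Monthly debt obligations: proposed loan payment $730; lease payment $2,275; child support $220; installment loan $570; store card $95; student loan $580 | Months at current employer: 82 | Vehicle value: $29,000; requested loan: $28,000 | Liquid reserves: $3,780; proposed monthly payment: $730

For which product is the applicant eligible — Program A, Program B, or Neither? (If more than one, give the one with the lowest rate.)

Total debts = (730 + 2,275 + 220 + 570 + 95 + 580) = 4,470; DTI = 4,470/10,450 = 42.8%.
LTV = 28,000/29,000 = 96.6%.
Reserves = 3,780/730 = 5.2 months.
Program A: score 801 ≥ 700; DTI 42.8% ≤ 45%; LTV 96.6% ≤ 97%; employment 82 ≥ 24 mo; reserves 5.2 ≥ 3 mo → qualifies.
Program B: score 801 ≥ 720; DTI 42.8% ≤ 45%; employment 82 ≥ 12 mo; reserves 5.2 ≥ 3 mo → qualifies.
Qualifying: Program A, Program B. Lowest rate is 7.28% → Program A.

Program A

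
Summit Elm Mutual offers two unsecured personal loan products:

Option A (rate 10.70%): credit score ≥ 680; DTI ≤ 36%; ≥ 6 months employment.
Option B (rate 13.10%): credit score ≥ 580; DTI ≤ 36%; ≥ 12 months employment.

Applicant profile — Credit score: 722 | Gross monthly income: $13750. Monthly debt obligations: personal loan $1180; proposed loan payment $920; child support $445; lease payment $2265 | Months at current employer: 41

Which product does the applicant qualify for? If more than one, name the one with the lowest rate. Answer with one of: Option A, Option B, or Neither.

Total debts = (1,180 + 920 + 445 + 2,265) = 4,810; DTI = 4,810/13,750 = 35%.
Option A: score 722 ≥ 680; DTI 35% ≤ 36%; employment 41 ≥ 6 mo → qualifies.
Option B: score 722 ≥ 580; DTI 35% ≤ 36%; employment 41 ≥ 12 mo → qualifies.
Qualifying: Option A, Option B. Lowest rate is 10.70% → Option A.

Option A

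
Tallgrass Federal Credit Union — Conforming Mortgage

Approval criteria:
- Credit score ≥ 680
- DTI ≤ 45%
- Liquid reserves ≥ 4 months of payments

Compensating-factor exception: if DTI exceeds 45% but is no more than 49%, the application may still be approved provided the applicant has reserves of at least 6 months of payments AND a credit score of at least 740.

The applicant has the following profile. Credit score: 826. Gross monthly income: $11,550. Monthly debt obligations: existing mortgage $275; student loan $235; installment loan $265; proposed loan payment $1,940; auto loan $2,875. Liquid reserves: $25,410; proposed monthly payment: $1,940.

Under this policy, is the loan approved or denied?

Approved

Credit score 826 ≥ 680 (meets base)
Total debts = (275 + 235 + 265 + 1,940 + 2,875) = 5,590. DTI = 5,590/11,550 = 48.4% > 45% — standard DTI limit exceeded.
Reserves = 25,410/1,940 = 13.1 months ≥ 4
DTI 48.4% is within the 45%–49% exception band; checking compensating factors.
Reserves 13.1 ≥ 6 months; credit score 826 ≥ 740.
Both compensating conditions met → exception applies.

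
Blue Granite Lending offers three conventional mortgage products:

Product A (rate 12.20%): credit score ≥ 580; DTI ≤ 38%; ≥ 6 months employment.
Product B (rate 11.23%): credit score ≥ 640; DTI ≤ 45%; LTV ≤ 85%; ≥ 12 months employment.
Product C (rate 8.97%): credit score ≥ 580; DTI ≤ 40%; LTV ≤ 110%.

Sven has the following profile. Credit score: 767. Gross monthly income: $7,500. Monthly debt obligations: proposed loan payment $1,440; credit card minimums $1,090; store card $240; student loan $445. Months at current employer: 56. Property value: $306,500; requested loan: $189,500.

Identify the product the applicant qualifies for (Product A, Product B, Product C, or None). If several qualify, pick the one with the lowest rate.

Product B

Total debts = (1,440 + 1,090 + 240 + 445) = 3,215; DTI = 3,215/7,500 = 42.9%.
LTV = 189,500/306,500 = 61.8%.
Product A: score 767 ≥ 580; DTI 42.9% > 38%; employment 56 ≥ 6 mo → does not qualify.
Product B: score 767 ≥ 640; DTI 42.9% ≤ 45%; LTV 61.8% ≤ 85%; employment 56 ≥ 12 mo → qualifies.
Product C: score 767 ≥ 580; DTI 42.9% > 40%; LTV 61.8% ≤ 110% → does not qualify.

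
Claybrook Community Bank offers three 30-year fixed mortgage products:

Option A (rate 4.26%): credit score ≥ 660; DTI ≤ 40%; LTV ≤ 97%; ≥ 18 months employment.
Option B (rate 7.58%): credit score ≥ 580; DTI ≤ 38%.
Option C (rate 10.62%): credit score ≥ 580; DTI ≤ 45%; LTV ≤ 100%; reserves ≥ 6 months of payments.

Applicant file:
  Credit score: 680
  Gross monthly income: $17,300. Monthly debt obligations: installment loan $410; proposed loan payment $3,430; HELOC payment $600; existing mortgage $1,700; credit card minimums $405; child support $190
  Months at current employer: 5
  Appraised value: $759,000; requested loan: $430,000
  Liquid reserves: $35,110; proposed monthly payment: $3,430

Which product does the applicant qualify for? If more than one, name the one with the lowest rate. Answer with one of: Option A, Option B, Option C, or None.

Total debts = (410 + 3,430 + 600 + 1,700 + 405 + 190) = 6,735; DTI = 6,735/17,300 = 38.9%.
LTV = 430,000/759,000 = 56.7%.
Reserves = 35,110/3,430 = 10.2 months.
Option A: score 680 ≥ 660; DTI 38.9% ≤ 40%; LTV 56.7% ≤ 97%; employment 5 < 18 mo → does not qualify.
Option B: score 680 ≥ 580; DTI 38.9% > 38% → does not qualify.
Option C: score 680 ≥ 580; DTI 38.9% ≤ 45%; LTV 56.7% ≤ 100%; reserves 10.2 ≥ 6 mo → qualifies.

Option C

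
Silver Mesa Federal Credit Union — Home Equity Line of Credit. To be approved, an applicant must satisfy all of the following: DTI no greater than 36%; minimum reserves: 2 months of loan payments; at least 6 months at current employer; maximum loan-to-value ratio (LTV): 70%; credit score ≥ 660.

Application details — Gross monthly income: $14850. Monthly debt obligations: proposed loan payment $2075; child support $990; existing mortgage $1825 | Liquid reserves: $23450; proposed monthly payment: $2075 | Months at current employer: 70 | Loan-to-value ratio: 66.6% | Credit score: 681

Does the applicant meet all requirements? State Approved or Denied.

Approved

Total monthly debts = (2,075 + 990 + 1,825) = 4,890. Debt-to-income = 4,890/14,850 = 32.9% — meets 36% limit
Reserves = 23,450/2,075 = 11.3 months ≥ 2
Employment 70 ≥ 6 months
LTV 66.6% ≤ 70%
Credit score 681 ≥ 660 (meets)
All criteria satisfied.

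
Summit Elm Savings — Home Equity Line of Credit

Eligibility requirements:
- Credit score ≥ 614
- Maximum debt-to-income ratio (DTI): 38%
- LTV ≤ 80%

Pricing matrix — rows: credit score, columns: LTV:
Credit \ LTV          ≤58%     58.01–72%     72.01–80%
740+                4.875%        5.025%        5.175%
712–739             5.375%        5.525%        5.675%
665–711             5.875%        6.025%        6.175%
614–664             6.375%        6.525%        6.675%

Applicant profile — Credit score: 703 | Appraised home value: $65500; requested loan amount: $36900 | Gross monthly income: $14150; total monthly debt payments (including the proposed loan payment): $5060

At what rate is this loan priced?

Credit score 703 ≥ 614; DTI = 5,060/14,150 = 35.8% ≤ 38%
LTV: 36,900 ÷ 65,500 = 56.3%, within 80% cap
Score 703 is in the 665–711 band; LTV 56.3% is in the ≤58% band → 5.875%.

5.875%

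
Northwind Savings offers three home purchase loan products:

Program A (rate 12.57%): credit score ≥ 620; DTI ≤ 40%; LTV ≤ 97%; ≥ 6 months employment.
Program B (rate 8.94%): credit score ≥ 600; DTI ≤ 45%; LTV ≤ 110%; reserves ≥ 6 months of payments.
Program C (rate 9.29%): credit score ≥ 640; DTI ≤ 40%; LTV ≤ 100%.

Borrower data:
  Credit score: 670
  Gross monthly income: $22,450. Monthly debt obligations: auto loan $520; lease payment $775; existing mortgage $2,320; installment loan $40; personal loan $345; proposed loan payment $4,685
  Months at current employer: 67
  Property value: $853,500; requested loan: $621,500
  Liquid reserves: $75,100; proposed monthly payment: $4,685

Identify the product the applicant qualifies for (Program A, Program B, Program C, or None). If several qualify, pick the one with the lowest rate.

Program B

Total debts = (520 + 775 + 2,320 + 40 + 345 + 4,685) = 8,685; DTI = 8,685/22,450 = 38.7%.
LTV = 621,500/853,500 = 72.8%.
Reserves = 75,100/4,685 = 16.0 months.
Program A: score 670 ≥ 620; DTI 38.7% ≤ 40%; LTV 72.8% ≤ 97%; employment 67 ≥ 6 mo → qualifies.
Program B: score 670 ≥ 600; DTI 38.7% ≤ 45%; LTV 72.8% ≤ 110%; reserves 16.0 ≥ 6 mo → qualifies.
Program C: score 670 ≥ 640; DTI 38.7% ≤ 40%; LTV 72.8% ≤ 100% → qualifies.
Qualifying: Program A, Program B, Program C. Lowest rate is 8.94% → Program B.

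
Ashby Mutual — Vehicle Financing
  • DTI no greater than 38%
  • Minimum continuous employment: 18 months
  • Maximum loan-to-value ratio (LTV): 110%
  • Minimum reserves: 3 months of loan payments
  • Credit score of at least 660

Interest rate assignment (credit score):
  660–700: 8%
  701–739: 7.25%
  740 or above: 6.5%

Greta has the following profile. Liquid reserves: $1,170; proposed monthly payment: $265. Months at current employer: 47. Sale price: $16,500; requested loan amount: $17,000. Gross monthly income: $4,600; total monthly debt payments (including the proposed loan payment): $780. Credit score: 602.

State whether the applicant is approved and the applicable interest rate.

Denied

Credit score 602 < 660 (below minimum)
Debt-to-income = 780/4,600 = 17% — meets 38% limit
Reserves: 1,170 ÷ 265 = 4.4 months (meets 3-month minimum)
Employment 47 ≥ 18 months
Loan-to-value = 17,000/16,500 = 103% — pass (110% max)
Not all requirements met → denied.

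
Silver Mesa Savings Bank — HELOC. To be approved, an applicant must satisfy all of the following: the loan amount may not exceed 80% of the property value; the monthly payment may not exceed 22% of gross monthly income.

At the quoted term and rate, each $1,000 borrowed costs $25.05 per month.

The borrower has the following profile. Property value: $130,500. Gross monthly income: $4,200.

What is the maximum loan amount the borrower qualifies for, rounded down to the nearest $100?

$36,800

Payment cap: 22% × $4,200 = $924/month.
At $25.05 per $1,000, that supports 924/25.05 × 1,000 ≈ $36,886 → $36,800.
LTV cap: 80% × $130,500 = $104,400 → $104,400.
Binding constraint: payment-to-income.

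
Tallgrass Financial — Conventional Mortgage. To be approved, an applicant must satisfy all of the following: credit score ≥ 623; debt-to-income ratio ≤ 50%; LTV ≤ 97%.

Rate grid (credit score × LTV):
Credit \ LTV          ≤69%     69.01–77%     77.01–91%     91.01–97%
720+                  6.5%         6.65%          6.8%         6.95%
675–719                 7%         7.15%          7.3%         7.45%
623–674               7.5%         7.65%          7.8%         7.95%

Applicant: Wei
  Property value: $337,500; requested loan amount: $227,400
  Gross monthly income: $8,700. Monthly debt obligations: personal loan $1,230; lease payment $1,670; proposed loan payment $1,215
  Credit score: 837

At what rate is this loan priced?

6.5%

Credit score 837 ≥ 623; Total monthly debts = (1,230 + 1,670 + 1,215) = 4,115. Debt-to-income = 4,115/8,700 = 47.3% — meets 50% limit
LTV: 227,400 ÷ 337,500 = 67.4%, within 97% cap
Credit 837 → row 720+; LTV 67.4% → column ≤69%. Grid cell → 6.5%.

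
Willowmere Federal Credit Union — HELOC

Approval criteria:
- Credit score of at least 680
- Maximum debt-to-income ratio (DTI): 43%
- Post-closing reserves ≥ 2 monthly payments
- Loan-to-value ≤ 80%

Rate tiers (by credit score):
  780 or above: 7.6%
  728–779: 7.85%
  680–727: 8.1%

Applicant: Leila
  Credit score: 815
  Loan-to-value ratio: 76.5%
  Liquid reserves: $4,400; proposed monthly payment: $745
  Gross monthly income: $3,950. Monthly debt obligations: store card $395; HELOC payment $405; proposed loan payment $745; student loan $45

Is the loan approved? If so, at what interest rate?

Credit score 815 ≥ 680 (meets minimum)
Liquid reserves cover 4,400/745 = 5.9 months — ≥ 2 required
Total monthly debts = (395 + 405 + 745 + 45) = 1,590. Debt-to-income = 1,590/3,950 = 40.3% — meets 43% limit
LTV 76.5% ≤ 80%
All requirements met. Score 815 falls in the 780 or above tier → 7.6%.

Approved at 7.6%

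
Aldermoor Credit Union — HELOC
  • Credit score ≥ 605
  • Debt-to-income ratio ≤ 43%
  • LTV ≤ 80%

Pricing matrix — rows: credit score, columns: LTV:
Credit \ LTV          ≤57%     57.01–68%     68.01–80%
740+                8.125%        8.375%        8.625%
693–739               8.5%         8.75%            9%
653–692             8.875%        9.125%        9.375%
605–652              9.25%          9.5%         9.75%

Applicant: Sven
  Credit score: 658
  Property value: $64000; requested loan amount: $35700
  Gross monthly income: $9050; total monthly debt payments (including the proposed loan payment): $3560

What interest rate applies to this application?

Credit score 658 ≥ 605; DTI = 3,560/9,050 = 39.3% ≤ 43%
LTV = 35,700/64,000 = 55.8% ≤ 80%
Credit 658 → row 653–692; LTV 55.8% → column ≤57%. Grid cell → 8.875%.

8.875%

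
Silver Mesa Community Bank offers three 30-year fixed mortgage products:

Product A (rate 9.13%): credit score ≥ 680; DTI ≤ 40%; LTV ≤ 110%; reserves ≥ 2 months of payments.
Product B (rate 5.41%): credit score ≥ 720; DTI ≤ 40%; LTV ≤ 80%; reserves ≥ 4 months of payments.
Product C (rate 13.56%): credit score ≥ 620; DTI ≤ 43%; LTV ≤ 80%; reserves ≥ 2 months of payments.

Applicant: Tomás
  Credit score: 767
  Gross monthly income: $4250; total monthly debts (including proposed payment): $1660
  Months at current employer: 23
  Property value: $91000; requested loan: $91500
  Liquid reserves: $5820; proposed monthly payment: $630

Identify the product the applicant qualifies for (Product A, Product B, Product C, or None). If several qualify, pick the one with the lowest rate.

Product A

DTI = 1,660/4,250 = 39.1%.
LTV = 91,500/91,000 = 100.5%.
Reserves = 5,820/630 = 9.2 months.
Product A: score 767 ≥ 680; DTI 39.1% ≤ 40%; LTV 100.5% ≤ 110%; reserves 9.2 ≥ 2 mo → qualifies.
Product B: score 767 ≥ 720; DTI 39.1% ≤ 40%; LTV 100.5% > 80%; reserves 9.2 ≥ 4 mo → does not qualify.
Product C: score 767 ≥ 620; DTI 39.1% ≤ 43%; LTV 100.5% > 80%; reserves 9.2 ≥ 2 mo → does not qualify.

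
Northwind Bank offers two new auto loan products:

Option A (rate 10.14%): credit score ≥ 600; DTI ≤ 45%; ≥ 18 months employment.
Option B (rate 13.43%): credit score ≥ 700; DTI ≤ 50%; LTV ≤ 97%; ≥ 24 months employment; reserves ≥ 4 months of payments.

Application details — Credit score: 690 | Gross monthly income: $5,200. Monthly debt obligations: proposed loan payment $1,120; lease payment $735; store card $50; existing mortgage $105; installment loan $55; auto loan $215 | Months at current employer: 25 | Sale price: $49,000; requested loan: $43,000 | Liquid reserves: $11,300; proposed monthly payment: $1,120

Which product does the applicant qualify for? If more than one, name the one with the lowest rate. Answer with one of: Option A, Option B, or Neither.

Option A

Total debts = (1,120 + 735 + 50 + 105 + 55 + 215) = 2,280; DTI = 2,280/5,200 = 43.8%.
LTV = 43,000/49,000 = 87.8%.
Reserves = 11,300/1,120 = 10.1 months.
Option A: score 690 ≥ 600; DTI 43.8% ≤ 45%; employment 25 ≥ 18 mo → qualifies.
Option B: score 690 < 700; DTI 43.8% ≤ 50%; LTV 87.8% ≤ 97%; employment 25 ≥ 24 mo; reserves 10.1 ≥ 4 mo → does not qualify.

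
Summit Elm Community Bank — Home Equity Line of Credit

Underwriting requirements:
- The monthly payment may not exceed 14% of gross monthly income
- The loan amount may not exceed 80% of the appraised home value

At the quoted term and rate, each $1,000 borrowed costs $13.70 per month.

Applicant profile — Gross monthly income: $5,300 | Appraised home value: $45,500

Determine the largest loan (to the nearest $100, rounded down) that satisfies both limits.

Payment cap: 14% × $5,300 = $742/month.
At $13.70 per $1,000, that supports 742/13.70 × 1,000 ≈ $54,160 → $54,100.
LTV cap: 80% × $45,500 = $36,400 → $36,400.
Binding constraint: loan-to-value.

$36,400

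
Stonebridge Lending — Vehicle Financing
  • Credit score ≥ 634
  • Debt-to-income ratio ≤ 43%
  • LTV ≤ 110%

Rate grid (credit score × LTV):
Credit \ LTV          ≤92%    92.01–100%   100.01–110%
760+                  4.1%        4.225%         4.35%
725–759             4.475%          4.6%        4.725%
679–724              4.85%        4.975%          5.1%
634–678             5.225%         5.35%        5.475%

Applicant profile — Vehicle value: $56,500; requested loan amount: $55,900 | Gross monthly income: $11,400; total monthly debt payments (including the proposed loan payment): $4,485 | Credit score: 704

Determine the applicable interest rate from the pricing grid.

Credit score 704 ≥ 634; Debt-to-income = 4,485/11,400 = 39.3% — meets 43% limit
LTV = 55,900/56,500 = 98.9% ≤ 110%
Credit 704 → row 679–724; LTV 98.9% → column 92.01–100%. Grid cell → 4.975%.

4.975%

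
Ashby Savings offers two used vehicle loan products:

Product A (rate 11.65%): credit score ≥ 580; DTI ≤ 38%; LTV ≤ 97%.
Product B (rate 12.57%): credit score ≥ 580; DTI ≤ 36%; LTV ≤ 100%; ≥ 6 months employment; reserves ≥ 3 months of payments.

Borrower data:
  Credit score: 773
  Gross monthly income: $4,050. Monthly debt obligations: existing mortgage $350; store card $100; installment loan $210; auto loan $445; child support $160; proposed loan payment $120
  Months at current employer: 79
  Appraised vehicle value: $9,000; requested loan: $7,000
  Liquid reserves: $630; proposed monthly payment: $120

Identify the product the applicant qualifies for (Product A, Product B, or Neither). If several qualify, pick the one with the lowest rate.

Product A

Total debts = (350 + 100 + 210 + 445 + 160 + 120) = 1,385; DTI = 1,385/4,050 = 34.2%.
LTV = 7,000/9,000 = 77.8%.
Reserves = 630/120 = 5.2 months.
Product A: score 773 ≥ 580; DTI 34.2% ≤ 38%; LTV 77.8% ≤ 97% → qualifies.
Product B: score 773 ≥ 580; DTI 34.2% ≤ 36%; LTV 77.8% ≤ 100%; employment 79 ≥ 6 mo; reserves 5.2 ≥ 3 mo → qualifies.
Qualifying: Product A, Product B. Lowest rate is 11.65% → Product A.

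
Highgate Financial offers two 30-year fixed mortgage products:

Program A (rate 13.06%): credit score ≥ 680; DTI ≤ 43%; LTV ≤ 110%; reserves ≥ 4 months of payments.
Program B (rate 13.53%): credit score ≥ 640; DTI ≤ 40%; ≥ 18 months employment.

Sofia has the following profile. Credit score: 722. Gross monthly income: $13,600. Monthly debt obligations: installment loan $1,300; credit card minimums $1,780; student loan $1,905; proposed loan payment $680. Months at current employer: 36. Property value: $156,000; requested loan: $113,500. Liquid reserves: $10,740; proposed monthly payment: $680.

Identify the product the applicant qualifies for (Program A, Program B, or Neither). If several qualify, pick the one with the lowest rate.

Total debts = (1,300 + 1,780 + 1,905 + 680) = 5,665; DTI = 5,665/13,600 = 41.7%.
LTV = 113,500/156,000 = 72.8%.
Reserves = 10,740/680 = 15.8 months.
Program A: score 722 ≥ 680; DTI 41.7% ≤ 43%; LTV 72.8% ≤ 110%; reserves 15.8 ≥ 4 mo → qualifies.
Program B: score 722 ≥ 640; DTI 41.7% > 40%; employment 36 ≥ 18 mo → does not qualify.

Program A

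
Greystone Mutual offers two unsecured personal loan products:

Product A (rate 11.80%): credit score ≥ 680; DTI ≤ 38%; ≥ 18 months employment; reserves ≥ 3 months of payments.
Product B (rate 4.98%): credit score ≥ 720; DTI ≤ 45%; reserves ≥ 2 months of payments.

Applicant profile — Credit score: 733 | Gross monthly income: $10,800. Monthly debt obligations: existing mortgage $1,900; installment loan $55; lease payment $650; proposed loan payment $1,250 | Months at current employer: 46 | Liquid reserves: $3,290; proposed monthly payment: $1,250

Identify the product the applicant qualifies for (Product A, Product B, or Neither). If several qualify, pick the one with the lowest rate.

Total debts = (1,900 + 55 + 650 + 1,250) = 3,855; DTI = 3,855/10,800 = 35.7%.
Reserves = 3,290/1,250 = 2.6 months.
Product A: score 733 ≥ 680; DTI 35.7% ≤ 38%; employment 46 ≥ 18 mo; reserves 2.6 < 3 mo → does not qualify.
Product B: score 733 ≥ 720; DTI 35.7% ≤ 45%; reserves 2.6 ≥ 2 mo → qualifies.

Product B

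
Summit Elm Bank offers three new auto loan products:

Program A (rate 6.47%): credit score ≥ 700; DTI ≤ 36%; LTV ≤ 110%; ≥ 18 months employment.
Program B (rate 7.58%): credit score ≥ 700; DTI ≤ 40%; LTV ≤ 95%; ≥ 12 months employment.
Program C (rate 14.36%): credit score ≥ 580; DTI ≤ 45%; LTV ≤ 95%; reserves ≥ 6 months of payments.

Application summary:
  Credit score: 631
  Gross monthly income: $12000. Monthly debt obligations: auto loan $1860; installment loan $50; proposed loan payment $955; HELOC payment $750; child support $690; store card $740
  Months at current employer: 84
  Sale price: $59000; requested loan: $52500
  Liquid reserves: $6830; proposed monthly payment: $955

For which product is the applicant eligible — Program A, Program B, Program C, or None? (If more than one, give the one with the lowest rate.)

Total debts = (1,860 + 50 + 955 + 750 + 690 + 740) = 5,045; DTI = 5,045/12,000 = 42%.
LTV = 52,500/59,000 = 89%.
Reserves = 6,830/955 = 7.2 months.
Program A: score 631 < 700; DTI 42% > 36%; LTV 89% ≤ 110%; employment 84 ≥ 18 mo → does not qualify.
Program B: score 631 < 700; DTI 42% > 40%; LTV 89% ≤ 95%; employment 84 ≥ 12 mo → does not qualify.
Program C: score 631 ≥ 580; DTI 42% ≤ 45%; LTV 89% ≤ 95%; reserves 7.2 ≥ 6 mo → qualifies.

Program C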